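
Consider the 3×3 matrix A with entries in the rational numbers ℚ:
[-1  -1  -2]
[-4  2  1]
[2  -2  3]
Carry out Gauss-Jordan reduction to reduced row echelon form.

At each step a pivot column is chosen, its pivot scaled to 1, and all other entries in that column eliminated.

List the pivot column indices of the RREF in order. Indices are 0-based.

pivot columns: 0, 1, 2

pivot(0,0)=-1: scale R0 → (1, 1, 2)
  clear (1,0): R1 −= (-4)R0 → (0, 6, 9)
  clear (2,0): R2 −= (2)R0 → (0, -4, -1)
pivot(1,1)=6: scale R1 → (0, 1, 3/2)
  clear (0,1): R0 −= (1)R1 → (1, 0, 1/2)
  clear (2,1): R2 −= (-4)R1 → (0, 0, 5)
pivot(2,2)=5: scale R2 → (0, 0, 1)
  clear (0,2): R0 −= (1/2)R2 → (1, 0, 0)
  clear (1,2): R1 −= (3/2)R2 → (0, 1, 0)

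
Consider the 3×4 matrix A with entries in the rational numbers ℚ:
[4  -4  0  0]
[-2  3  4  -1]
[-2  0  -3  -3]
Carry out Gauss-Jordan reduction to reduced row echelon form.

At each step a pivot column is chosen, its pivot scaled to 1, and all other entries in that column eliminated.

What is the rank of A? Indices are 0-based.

pivot(0,0)=4: scale R0 → (1, -1, 0, 0)
  clear (1,0): R1 −= (-2)R0 → (0, 1, 4, -1)
  clear (2,0): R2 −= (-2)R0 → (0, -2, -3, -3)
pivot(1,1)=1: scale R1 → (0, 1, 4, -1)
  clear (0,1): R0 −= (-1)R1 → (1, 0, 4, -1)
  clear (2,1): R2 −= (-2)R1 → (0, 0, 5, -5)
pivot(2,2)=5: scale R2 → (0, 0, 1, -1)
  clear (0,2): R0 −= (4)R2 → (1, 0, 0, 3)
  clear (1,2): R1 −= (4)R2 → (0, 1, 0, 3)

rank = 3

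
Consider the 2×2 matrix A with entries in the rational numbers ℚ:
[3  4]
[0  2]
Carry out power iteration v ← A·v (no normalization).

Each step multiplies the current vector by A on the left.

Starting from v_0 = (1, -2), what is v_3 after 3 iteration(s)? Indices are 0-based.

v_3 = (-125, -16)

v_0 = (1, -2).
v_1 = A·v_0 = (-5, -4).
v_2 = A·v_1 = (-31, -8).
v_3 = A·v_2 = (-125, -16).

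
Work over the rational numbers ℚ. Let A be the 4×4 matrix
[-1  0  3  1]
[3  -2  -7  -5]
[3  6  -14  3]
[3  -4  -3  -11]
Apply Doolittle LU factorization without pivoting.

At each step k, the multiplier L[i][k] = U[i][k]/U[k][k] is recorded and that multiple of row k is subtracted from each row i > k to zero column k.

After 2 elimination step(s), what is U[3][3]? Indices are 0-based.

U[3][3] = -4

[col 0] pivot -1
  R1 -= -3*R0 → (0, -2, 2, -2)  (L[1][0] := -3)
  R2 -= -3*R0 → (0, 6, -5, 6)  (L[2][0] := -3)
  R3 -= -3*R0 → (0, -4, 6, -8)  (L[3][0] := -3)
[col 1] pivot -2
  R2 -= -3*R1 → (0, 0, 1, 0)  (L[2][1] := -3)
  R3 -= 2*R1 → (0, 0, 2, -4)  (L[3][1] := 2)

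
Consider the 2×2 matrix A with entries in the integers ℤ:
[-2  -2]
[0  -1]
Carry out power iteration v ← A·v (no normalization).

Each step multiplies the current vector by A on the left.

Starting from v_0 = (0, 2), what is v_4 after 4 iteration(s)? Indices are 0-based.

v_0 = (0, 2).
v_1 = A·v_0 = (-4, -2).
v_2 = A·v_1 = (12, 2).
v_3 = A·v_2 = (-28, -2).
v_4 = A·v_3 = (60, 2).

v_4 = (60, 2)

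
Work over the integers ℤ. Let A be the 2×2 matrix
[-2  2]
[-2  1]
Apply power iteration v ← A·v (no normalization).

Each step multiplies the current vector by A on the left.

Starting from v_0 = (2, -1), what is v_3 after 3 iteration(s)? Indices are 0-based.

v_0 = (2, -1).
v_1 = A·v_0 = (-6, -5).
v_2 = A·v_1 = (2, 7).
v_3 = A·v_2 = (10, 3).

v_3 = (10, 3)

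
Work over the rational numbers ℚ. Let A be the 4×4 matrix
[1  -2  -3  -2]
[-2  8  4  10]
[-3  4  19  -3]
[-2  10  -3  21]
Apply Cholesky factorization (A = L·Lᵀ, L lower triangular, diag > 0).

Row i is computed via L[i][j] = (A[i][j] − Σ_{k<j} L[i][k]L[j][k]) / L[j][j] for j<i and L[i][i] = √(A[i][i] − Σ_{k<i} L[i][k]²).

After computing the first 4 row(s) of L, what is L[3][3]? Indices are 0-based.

Step 1: L[0][0] = √(1) = 1.
  L[1][0] = (-2) / L[0][0] = -2.
Step 2: L[1][1] = √(4) = 2.
  L[2][0] = (-3) / L[0][0] = -3.
  L[2][1] = (-2) / L[1][1] = -1.
Step 3: L[2][2] = √(9) = 3.
  L[3][0] = (-2) / L[0][0] = -2.
  L[3][1] = (6) / L[1][1] = 3.
  L[3][2] = (-6) / L[2][2] = -2.
Step 4: L[3][3] = √(4) = 2.

L[3][3] = 2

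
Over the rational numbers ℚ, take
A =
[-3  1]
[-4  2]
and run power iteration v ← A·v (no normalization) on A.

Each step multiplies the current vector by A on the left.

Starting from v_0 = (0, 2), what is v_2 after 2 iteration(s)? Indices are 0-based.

v_0 = (0, 2).
v_1 = A·v_0 = (2, 4).
v_2 = A·v_1 = (-2, 0).

v_2 = (-2, 0)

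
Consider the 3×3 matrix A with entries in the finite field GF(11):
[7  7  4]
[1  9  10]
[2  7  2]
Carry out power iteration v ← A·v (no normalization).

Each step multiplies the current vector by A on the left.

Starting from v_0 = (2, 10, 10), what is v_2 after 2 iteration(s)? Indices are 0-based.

v_2 = (3, 9, 9)

v_0 = (2, 10, 10).
v_1 = A·v_0 = (3, 5, 6).
v_2 = A·v_1 = (3, 9, 9).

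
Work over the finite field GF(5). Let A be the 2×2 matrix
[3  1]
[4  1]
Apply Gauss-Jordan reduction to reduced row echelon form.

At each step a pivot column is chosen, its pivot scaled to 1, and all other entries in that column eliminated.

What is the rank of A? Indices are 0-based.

pivot(0,0)=3: scale R0 → (1, 2)
  clear (1,0): R1 −= (4)R0 → (0, 3)
pivot(1,1)=3: scale R1 → (0, 1)
  clear (0,1): R0 −= (2)R1 → (1, 0)

rank = 2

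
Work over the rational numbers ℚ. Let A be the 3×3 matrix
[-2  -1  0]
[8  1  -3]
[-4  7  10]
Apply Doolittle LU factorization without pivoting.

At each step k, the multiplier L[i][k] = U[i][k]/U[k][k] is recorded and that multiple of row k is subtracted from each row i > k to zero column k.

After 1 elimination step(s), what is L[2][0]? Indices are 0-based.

L[2][0] = 2

Step 1: pivot at (0,0) is -2.
  row1 ← row1 − (-4)·row0  ⇒  L[1][0]=-4, U row1=(0, -3, -3)
  row2 ← row2 − (2)·row0  ⇒  L[2][0]=2, U row2=(0, 9, 10)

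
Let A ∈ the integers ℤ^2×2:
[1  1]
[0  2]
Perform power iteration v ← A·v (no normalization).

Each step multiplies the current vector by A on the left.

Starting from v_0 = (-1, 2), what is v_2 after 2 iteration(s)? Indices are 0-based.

v_0 = (-1, 2).
v_1 = A·v_0 = (1, 4).
v_2 = A·v_1 = (5, 8).

v_2 = (5, 8)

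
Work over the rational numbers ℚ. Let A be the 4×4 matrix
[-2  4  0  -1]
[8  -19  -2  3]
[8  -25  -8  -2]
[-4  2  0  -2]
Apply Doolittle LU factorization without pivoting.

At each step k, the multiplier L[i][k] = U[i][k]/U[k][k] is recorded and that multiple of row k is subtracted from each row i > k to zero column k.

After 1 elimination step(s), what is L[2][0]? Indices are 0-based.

L[2][0] = -4

[col 0] pivot -2
  R1 -= -4*R0 → (0, -3, -2, -1)  (L[1][0] := -4)
  R2 -= -4*R0 → (0, -9, -8, -6)  (L[2][0] := -4)
  R3 -= 2*R0 → (0, -6, 0, 0)  (L[3][0] := 2)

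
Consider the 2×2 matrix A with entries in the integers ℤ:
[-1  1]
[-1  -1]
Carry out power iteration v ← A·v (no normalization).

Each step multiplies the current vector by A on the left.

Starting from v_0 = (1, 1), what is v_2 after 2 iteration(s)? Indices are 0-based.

v_0 = (1, 1).
v_1 = A·v_0 = (0, -2).
v_2 = A·v_1 = (-2, 2).

v_2 = (-2, 2)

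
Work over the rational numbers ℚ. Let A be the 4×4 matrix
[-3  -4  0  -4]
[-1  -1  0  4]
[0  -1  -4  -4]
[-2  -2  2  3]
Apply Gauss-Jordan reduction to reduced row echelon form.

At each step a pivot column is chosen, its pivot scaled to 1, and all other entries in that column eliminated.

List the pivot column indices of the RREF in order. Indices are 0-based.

pivot columns: 0, 1, 2, 3

[1] R0 /= -3  ⇒  (1, 4/3, 0, 4/3)
     R1 -= -1·R0  ⇒  (0, 1/3, 0, 16/3)
     R3 -= -2·R0  ⇒  (0, 2/3, 2, 17/3)
[2] R1 /= 1/3  ⇒  (0, 1, 0, 16)
     R0 -= 4/3·R1  ⇒  (1, 0, 0, -20)
     R2 -= -1·R1  ⇒  (0, 0, -4, 12)
     R3 -= 2/3·R1  ⇒  (0, 0, 2, -5)
[3] R2 /= -4  ⇒  (0, 0, 1, -3)
     R3 -= 2·R2  ⇒  (0, 0, 0, 1)
[4] R3 /= 1  ⇒  (0, 0, 0, 1)
     R0 -= -20·R3  ⇒  (1, 0, 0, 0)
     R1 -= 16·R3  ⇒  (0, 1, 0, 0)
     R2 -= -3·R3  ⇒  (0, 0, 1, 0)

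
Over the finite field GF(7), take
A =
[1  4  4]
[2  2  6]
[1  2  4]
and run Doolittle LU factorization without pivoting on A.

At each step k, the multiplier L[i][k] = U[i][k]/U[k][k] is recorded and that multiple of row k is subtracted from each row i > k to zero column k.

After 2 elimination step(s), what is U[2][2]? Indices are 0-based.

Step 1: pivot at (0,0) is 1.
  row1 ← row1 − (2)·row0  ⇒  L[1][0]=2, U row1=(0, 1, 5)
  row2 ← row2 − (1)·row0  ⇒  L[2][0]=1, U row2=(0, 5, 0)
Step 2: pivot at (1,1) is 1.
  row2 ← row2 − (5)·row1  ⇒  L[2][1]=5, U row2=(0, 0, 3)

U[2][2] = 3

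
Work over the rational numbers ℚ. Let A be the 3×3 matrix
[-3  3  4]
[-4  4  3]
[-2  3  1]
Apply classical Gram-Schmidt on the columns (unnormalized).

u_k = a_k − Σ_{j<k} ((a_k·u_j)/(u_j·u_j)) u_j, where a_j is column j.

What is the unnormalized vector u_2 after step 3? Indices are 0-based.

u_2 = (28/25, -21/25, 0)

Step 1: u_0 = a_0 = (-3, -4, -2).
Step 2: u_1 = a_1 − (-31/29)·u_0 = (-6/29, -8/29, 25/29).
Step 3: u_2 = a_2 − (-26/29)·u_0 − (-23/25)·u_1 = (28/25, -21/25, 0).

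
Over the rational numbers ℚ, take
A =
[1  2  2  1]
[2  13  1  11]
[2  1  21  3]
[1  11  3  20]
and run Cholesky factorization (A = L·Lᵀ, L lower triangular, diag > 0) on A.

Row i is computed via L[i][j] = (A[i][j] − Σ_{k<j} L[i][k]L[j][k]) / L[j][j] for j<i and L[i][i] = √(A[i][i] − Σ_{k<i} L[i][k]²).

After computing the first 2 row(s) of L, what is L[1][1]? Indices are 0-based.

L[1][1] = 3

Step 1: L[0][0] = √(1) = 1.
  L[1][0] = (2) / L[0][0] = 2.
Step 2: L[1][1] = √(9) = 3.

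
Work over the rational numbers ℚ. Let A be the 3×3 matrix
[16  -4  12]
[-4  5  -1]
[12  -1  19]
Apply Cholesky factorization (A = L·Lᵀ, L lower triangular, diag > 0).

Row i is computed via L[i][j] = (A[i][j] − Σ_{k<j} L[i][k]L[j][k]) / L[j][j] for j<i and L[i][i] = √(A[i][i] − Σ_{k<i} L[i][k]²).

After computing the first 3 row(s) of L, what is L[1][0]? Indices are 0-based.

Step 1: L[0][0] = √(16) = 4.
  L[1][0] = (-4) / L[0][0] = -1.
Step 2: L[1][1] = √(4) = 2.
  L[2][0] = (12) / L[0][0] = 3.
  L[2][1] = (2) / L[1][1] = 1.
Step 3: L[2][2] = √(9) = 3.

L[1][0] = -1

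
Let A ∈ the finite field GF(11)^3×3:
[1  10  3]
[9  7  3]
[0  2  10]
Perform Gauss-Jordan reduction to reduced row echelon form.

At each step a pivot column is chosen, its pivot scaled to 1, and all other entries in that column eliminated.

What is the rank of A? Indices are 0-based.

rank = 3

[1] R0 /= 1  ⇒  (1, 10, 3)
     R1 -= 9·R0  ⇒  (0, 5, 9)
[2] R1 /= 5  ⇒  (0, 1, 4)
     R0 -= 10·R1  ⇒  (1, 0, 7)
     R2 -= 2·R1  ⇒  (0, 0, 2)
[3] R2 /= 2  ⇒  (0, 0, 1)
     R0 -= 7·R2  ⇒  (1, 0, 0)
     R1 -= 4·R2  ⇒  (0, 1, 0)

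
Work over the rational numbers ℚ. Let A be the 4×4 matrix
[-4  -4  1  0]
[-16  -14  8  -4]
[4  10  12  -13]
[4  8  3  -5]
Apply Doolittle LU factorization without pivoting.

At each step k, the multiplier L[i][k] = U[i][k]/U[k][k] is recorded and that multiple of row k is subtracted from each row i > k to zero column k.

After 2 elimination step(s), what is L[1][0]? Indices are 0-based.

L[1][0] = 4

Step 1: pivot at (0,0) is -4.
  row1 ← row1 − (4)·row0  ⇒  L[1][0]=4, U row1=(0, 2, 4, -4)
  row2 ← row2 − (-1)·row0  ⇒  L[2][0]=-1, U row2=(0, 6, 13, -13)
  row3 ← row3 − (-1)·row0  ⇒  L[3][0]=-1, U row3=(0, 4, 4, -5)
Step 2: pivot at (1,1) is 2.
  row2 ← row2 − (3)·row1  ⇒  L[2][1]=3, U row2=(0, 0, 1, -1)
  row3 ← row3 − (2)·row1  ⇒  L[3][1]=2, U row3=(0, 0, -4, 3)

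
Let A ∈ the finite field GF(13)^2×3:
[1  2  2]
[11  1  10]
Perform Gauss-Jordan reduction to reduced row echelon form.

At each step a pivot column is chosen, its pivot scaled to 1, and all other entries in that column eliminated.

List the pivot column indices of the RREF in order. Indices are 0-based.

pivot columns: 0, 1

step 1: normalize row 0 (÷1) = (1, 2, 2)
  row 1: subtract 11×row0 = (0, 5, 1)
step 2: normalize row 1 (÷5) = (0, 1, 8)
  row 0: subtract 2×row1 = (1, 0, 12)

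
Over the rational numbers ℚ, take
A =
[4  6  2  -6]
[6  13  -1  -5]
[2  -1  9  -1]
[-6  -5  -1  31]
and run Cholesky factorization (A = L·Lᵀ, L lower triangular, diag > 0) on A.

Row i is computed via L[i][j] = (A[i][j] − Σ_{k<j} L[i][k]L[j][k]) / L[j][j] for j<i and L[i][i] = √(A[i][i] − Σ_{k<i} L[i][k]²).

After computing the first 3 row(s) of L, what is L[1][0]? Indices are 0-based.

L[1][0] = 3

Step 1: L[0][0] = √(4) = 2.
  L[1][0] = (6) / L[0][0] = 3.
Step 2: L[1][1] = √(4) = 2.
  L[2][0] = (2) / L[0][0] = 1.
  L[2][1] = (-4) / L[1][1] = -2.
Step 3: L[2][2] = √(4) = 2.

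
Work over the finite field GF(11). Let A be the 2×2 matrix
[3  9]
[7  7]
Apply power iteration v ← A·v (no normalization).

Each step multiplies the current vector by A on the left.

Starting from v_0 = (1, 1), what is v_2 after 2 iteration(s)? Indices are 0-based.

v_2 = (8, 6)

v_0 = (1, 1).
v_1 = A·v_0 = (1, 3).
v_2 = A·v_1 = (8, 6).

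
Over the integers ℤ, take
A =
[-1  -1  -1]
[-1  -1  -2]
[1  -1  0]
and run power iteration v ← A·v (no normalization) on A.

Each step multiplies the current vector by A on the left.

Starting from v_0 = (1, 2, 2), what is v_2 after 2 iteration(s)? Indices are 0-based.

v_2 = (13, 14, 2)

v_0 = (1, 2, 2).
v_1 = A·v_0 = (-5, -7, -1).
v_2 = A·v_1 = (13, 14, 2).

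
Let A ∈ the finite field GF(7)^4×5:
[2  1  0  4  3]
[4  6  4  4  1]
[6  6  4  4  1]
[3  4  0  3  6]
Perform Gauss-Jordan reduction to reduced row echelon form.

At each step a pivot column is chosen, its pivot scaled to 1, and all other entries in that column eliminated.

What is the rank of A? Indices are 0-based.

rank = 4

pivot(0,0)=2: scale R0 → (1, 4, 0, 2, 5)
  clear (1,0): R1 −= (4)R0 → (0, 4, 4, 3, 2)
  clear (2,0): R2 −= (6)R0 → (0, 3, 4, 6, 6)
  clear (3,0): R3 −= (3)R0 → (0, 6, 0, 4, 5)
pivot(1,1)=4: scale R1 → (0, 1, 1, 6, 4)
  clear (0,1): R0 −= (4)R1 → (1, 0, 3, 6, 3)
  clear (2,1): R2 −= (3)R1 → (0, 0, 1, 2, 1)
  clear (3,1): R3 −= (6)R1 → (0, 0, 1, 3, 2)
pivot(2,2)=1: scale R2 → (0, 0, 1, 2, 1)
  clear (0,2): R0 −= (3)R2 → (1, 0, 0, 0, 0)
  clear (1,2): R1 −= (1)R2 → (0, 1, 0, 4, 3)
  clear (3,2): R3 −= (1)R2 → (0, 0, 0, 1, 1)
pivot(3,3)=1: scale R3 → (0, 0, 0, 1, 1)
  clear (1,3): R1 −= (4)R3 → (0, 1, 0, 0, 6)
  clear (2,3): R2 −= (2)R3 → (0, 0, 1, 0, 6)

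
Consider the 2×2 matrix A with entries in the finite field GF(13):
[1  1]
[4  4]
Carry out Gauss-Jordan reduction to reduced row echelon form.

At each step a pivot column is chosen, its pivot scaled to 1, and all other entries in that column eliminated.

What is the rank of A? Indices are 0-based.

rank = 1

pivot(0,0)=1: scale R0 → (1, 1)
  clear (1,0): R1 −= (4)R0 → (0, 0)
col 1: no nonzero at/below row 1; advance.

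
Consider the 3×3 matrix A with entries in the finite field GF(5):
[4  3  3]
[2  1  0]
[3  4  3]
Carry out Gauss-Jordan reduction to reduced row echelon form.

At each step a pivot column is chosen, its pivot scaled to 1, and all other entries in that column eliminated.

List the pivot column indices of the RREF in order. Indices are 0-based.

pivot columns: 0, 1, 2

pivot(0,0)=4: scale R0 → (1, 2, 2)
  clear (1,0): R1 −= (2)R0 → (0, 2, 1)
  clear (2,0): R2 −= (3)R0 → (0, 3, 2)
pivot(1,1)=2: scale R1 → (0, 1, 3)
  clear (0,1): R0 −= (2)R1 → (1, 0, 1)
  clear (2,1): R2 −= (3)R1 → (0, 0, 3)
pivot(2,2)=3: scale R2 → (0, 0, 1)
  clear (0,2): R0 −= (1)R2 → (1, 0, 0)
  clear (1,2): R1 −= (3)R2 → (0, 1, 0)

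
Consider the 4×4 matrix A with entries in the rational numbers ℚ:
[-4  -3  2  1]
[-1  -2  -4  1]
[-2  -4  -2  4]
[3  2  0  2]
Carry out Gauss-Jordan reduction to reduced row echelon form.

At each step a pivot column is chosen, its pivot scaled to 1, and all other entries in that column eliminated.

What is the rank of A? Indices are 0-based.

[1] R0 /= -4  ⇒  (1, 3/4, -1/2, -1/4)
     R1 -= -1·R0  ⇒  (0, -5/4, -9/2, 3/4)
     R2 -= -2·R0  ⇒  (0, -5/2, -3, 7/2)
     R3 -= 3·R0  ⇒  (0, -1/4, 3/2, 11/4)
[2] R1 /= -5/4  ⇒  (0, 1, 18/5, -3/5)
     R0 -= 3/4·R1  ⇒  (1, 0, -16/5, 1/5)
     R2 -= -5/2·R1  ⇒  (0, 0, 6, 2)
     R3 -= -1/4·R1  ⇒  (0, 0, 12/5, 13/5)
[3] R2 /= 6  ⇒  (0, 0, 1, 1/3)
     R0 -= -16/5·R2  ⇒  (1, 0, 0, 19/15)
     R1 -= 18/5·R2  ⇒  (0, 1, 0, -9/5)
     R3 -= 12/5·R2  ⇒  (0, 0, 0, 9/5)
[4] R3 /= 9/5  ⇒  (0, 0, 0, 1)
     R0 -= 19/15·R3  ⇒  (1, 0, 0, 0)
     R1 -= -9/5·R3  ⇒  (0, 1, 0, 0)
     R2 -= 1/3·R3  ⇒  (0, 0, 1, 0)

rank = 4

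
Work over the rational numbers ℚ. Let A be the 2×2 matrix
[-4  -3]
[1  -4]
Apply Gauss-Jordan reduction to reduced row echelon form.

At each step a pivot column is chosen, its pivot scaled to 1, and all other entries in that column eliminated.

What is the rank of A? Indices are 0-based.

rank = 2

pivot(0,0)=-4: scale R0 → (1, 3/4)
  clear (1,0): R1 −= (1)R0 → (0, -19/4)
pivot(1,1)=-19/4: scale R1 → (0, 1)
  clear (0,1): R0 −= (3/4)R1 → (1, 0)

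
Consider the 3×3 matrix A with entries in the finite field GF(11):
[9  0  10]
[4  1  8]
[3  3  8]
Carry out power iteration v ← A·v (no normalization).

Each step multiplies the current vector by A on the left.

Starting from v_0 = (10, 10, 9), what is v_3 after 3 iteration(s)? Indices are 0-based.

v_0 = (10, 10, 9).
v_1 = A·v_0 = (4, 1, 0).
v_2 = A·v_1 = (3, 6, 4).
v_3 = A·v_2 = (1, 6, 4).

v_3 = (1, 6, 4)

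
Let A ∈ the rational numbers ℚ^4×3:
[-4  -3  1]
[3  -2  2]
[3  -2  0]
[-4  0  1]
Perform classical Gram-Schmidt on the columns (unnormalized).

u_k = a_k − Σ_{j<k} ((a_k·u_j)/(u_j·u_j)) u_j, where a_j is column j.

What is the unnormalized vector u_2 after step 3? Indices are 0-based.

Step 1: u_0 = a_0 = (-4, 3, 3, -4).
Step 2: u_1 = a_1 − (0)·u_0 = (-3, -2, -2, 0).
Step 3: u_2 = a_2 − (-1/25)·u_0 − (-7/17)·u_1 = (-168/425, 551/425, -299/425, 21/25).

u_2 = (-168/425, 551/425, -299/425, 21/25)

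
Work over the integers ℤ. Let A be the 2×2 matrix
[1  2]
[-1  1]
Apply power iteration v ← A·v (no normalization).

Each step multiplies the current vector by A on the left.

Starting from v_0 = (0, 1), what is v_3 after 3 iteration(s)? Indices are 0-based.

v_0 = (0, 1).
v_1 = A·v_0 = (2, 1).
v_2 = A·v_1 = (4, -1).
v_3 = A·v_2 = (2, -5).

v_3 = (2, -5)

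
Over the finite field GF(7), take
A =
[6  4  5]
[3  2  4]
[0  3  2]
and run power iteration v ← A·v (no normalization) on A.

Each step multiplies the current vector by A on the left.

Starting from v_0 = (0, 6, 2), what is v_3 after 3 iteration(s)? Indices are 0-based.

v_3 = (3, 0, 2)

v_0 = (0, 6, 2).
v_1 = A·v_0 = (6, 6, 1).
v_2 = A·v_1 = (2, 6, 6).
v_3 = A·v_2 = (3, 0, 2).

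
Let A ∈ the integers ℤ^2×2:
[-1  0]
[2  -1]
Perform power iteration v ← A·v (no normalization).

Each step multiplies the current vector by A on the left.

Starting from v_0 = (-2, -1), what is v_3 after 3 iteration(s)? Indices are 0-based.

v_0 = (-2, -1).
v_1 = A·v_0 = (2, -3).
v_2 = A·v_1 = (-2, 7).
v_3 = A·v_2 = (2, -11).

v_3 = (2, -11)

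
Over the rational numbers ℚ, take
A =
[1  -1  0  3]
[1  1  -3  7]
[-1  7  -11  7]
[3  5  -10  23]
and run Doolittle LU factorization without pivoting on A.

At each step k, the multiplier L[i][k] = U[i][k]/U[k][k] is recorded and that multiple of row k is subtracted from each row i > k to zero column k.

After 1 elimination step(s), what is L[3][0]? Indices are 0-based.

k=0: U[0][0]=1
  eliminate (1,0): mult=1, new row 1: (0, 2, -3, 4); set L[1][0]=1
  eliminate (2,0): mult=-1, new row 2: (0, 6, -11, 10); set L[2][0]=-1
  eliminate (3,0): mult=3, new row 3: (0, 8, -10, 14); set L[3][0]=3

L[3][0] = 3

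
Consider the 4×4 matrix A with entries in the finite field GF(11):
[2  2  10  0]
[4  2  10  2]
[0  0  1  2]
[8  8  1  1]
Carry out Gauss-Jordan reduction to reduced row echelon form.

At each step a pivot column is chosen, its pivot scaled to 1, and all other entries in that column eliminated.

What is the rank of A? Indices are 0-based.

rank = 4

step 1: normalize row 0 (÷2) = (1, 1, 5, 0)
  row 1: subtract 4×row0 = (0, 9, 1, 2)
  row 3: subtract 8×row0 = (0, 0, 5, 1)
step 2: normalize row 1 (÷9) = (0, 1, 5, 10)
  row 0: subtract 1×row1 = (1, 0, 0, 1)
step 3: normalize row 2 (÷1) = (0, 0, 1, 2)
  row 1: subtract 5×row2 = (0, 1, 0, 0)
  row 3: subtract 5×row2 = (0, 0, 0, 2)
step 4: normalize row 3 (÷2) = (0, 0, 0, 1)
  row 0: subtract 1×row3 = (1, 0, 0, 0)
  row 2: subtract 2×row3 = (0, 0, 1, 0)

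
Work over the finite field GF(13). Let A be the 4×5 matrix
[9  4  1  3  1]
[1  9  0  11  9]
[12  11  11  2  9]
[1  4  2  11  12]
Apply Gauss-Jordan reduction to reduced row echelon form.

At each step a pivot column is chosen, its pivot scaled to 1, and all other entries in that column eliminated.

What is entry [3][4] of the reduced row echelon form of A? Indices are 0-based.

M[3][4] = 10

[1] R0 /= 9  ⇒  (1, 12, 3, 9, 3)
     R1 -= 1·R0  ⇒  (0, 10, 10, 2, 6)
     R2 -= 12·R0  ⇒  (0, 10, 1, 11, 12)
     R3 -= 1·R0  ⇒  (0, 5, 12, 2, 9)
[2] R1 /= 10  ⇒  (0, 1, 1, 8, 11)
     R0 -= 12·R1  ⇒  (1, 0, 4, 4, 1)
     R2 -= 10·R1  ⇒  (0, 0, 4, 9, 6)
     R3 -= 5·R1  ⇒  (0, 0, 7, 1, 6)
[3] R2 /= 4  ⇒  (0, 0, 1, 12, 8)
     R0 -= 4·R2  ⇒  (1, 0, 0, 8, 8)
     R1 -= 1·R2  ⇒  (0, 1, 0, 9, 3)
     R3 -= 7·R2  ⇒  (0, 0, 0, 8, 2)
[4] R3 /= 8  ⇒  (0, 0, 0, 1, 10)
     R0 -= 8·R3  ⇒  (1, 0, 0, 0, 6)
     R1 -= 9·R3  ⇒  (0, 1, 0, 0, 4)
     R2 -= 12·R3  ⇒  (0, 0, 1, 0, 5)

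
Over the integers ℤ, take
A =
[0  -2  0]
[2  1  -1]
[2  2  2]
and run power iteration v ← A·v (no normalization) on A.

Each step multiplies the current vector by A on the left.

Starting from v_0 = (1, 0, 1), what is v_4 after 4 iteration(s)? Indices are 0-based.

v_0 = (1, 0, 1).
v_1 = A·v_0 = (0, 1, 4).
v_2 = A·v_1 = (-2, -3, 10).
v_3 = A·v_2 = (6, -17, 10).
v_4 = A·v_3 = (34, -15, -2).

v_4 = (34, -15, -2)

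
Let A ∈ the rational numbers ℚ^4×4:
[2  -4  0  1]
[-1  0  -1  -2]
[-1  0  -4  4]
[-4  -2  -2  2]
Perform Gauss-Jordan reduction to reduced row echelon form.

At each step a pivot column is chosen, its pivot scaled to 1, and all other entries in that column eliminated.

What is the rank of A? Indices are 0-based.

rank = 4

step 1: normalize row 0 (÷2) = (1, -2, 0, 1/2)
  row 1: subtract -1×row0 = (0, -2, -1, -3/2)
  row 2: subtract -1×row0 = (0, -2, -4, 9/2)
  row 3: subtract -4×row0 = (0, -10, -2, 4)
step 2: normalize row 1 (÷-2) = (0, 1, 1/2, 3/4)
  row 0: subtract -2×row1 = (1, 0, 1, 2)
  row 2: subtract -2×row1 = (0, 0, -3, 6)
  row 3: subtract -10×row1 = (0, 0, 3, 23/2)
step 3: normalize row 2 (÷-3) = (0, 0, 1, -2)
  row 0: subtract 1×row2 = (1, 0, 0, 4)
  row 1: subtract 1/2×row2 = (0, 1, 0, 7/4)
  row 3: subtract 3×row2 = (0, 0, 0, 35/2)
step 4: normalize row 3 (÷35/2) = (0, 0, 0, 1)
  row 0: subtract 4×row3 = (1, 0, 0, 0)
  row 1: subtract 7/4×row3 = (0, 1, 0, 0)
  row 2: subtract -2×row3 = (0, 0, 1, 0)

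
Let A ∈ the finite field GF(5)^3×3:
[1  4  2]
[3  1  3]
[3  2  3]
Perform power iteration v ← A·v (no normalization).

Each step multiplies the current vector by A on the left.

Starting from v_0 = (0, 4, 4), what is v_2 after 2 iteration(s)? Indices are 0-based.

v_0 = (0, 4, 4).
v_1 = A·v_0 = (4, 1, 0).
v_2 = A·v_1 = (3, 3, 4).

v_2 = (3, 3, 4)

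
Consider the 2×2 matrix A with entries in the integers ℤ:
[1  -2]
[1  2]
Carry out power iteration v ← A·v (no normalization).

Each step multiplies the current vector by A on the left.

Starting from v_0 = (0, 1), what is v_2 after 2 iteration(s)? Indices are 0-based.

v_2 = (-6, 2)

v_0 = (0, 1).
v_1 = A·v_0 = (-2, 2).
v_2 = A·v_1 = (-6, 2).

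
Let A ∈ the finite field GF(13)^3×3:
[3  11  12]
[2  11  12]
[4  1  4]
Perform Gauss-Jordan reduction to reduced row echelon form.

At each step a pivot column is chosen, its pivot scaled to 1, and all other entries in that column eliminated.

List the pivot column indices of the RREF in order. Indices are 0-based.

pivot columns: 0, 1, 2

pivot(0,0)=3: scale R0 → (1, 8, 4)
  clear (1,0): R1 −= (2)R0 → (0, 8, 4)
  clear (2,0): R2 −= (4)R0 → (0, 8, 1)
pivot(1,1)=8: scale R1 → (0, 1, 7)
  clear (0,1): R0 −= (8)R1 → (1, 0, 0)
  clear (2,1): R2 −= (8)R1 → (0, 0, 10)
pivot(2,2)=10: scale R2 → (0, 0, 1)
  clear (1,2): R1 −= (7)R2 → (0, 1, 0)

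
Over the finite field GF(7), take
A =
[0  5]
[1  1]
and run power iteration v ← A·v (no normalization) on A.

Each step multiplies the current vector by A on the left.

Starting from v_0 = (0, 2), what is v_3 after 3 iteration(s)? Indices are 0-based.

v_0 = (0, 2).
v_1 = A·v_0 = (3, 2).
v_2 = A·v_1 = (3, 5).
v_3 = A·v_2 = (4, 1).

v_3 = (4, 1)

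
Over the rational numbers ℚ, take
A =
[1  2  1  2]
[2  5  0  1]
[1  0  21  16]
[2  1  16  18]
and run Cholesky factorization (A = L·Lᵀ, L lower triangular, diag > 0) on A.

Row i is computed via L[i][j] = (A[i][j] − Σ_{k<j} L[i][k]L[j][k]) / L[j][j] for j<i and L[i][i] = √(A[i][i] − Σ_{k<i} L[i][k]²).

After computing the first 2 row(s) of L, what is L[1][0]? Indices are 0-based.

L[1][0] = 2

Step 1: L[0][0] = √(1) = 1.
  L[1][0] = (2) / L[0][0] = 2.
Step 2: L[1][1] = √(1) = 1.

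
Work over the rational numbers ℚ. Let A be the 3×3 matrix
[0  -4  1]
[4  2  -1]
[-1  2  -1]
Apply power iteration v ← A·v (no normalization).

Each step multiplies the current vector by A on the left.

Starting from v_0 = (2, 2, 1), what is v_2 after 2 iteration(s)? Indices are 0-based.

v_2 = (-43, -7, 28)

v_0 = (2, 2, 1).
v_1 = A·v_0 = (-7, 11, 1).
v_2 = A·v_1 = (-43, -7, 28).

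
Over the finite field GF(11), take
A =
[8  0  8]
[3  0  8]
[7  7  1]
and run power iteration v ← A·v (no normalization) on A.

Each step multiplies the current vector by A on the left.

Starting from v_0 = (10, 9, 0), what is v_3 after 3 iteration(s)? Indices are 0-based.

v_3 = (0, 5, 3)

v_0 = (10, 9, 0).
v_1 = A·v_0 = (3, 8, 1).
v_2 = A·v_1 = (10, 6, 1).
v_3 = A·v_2 = (0, 5, 3).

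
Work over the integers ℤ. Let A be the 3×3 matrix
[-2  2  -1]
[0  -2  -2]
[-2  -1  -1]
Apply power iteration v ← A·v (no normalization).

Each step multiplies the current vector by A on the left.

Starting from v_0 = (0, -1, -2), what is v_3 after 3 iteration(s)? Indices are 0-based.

v_0 = (0, -1, -2).
v_1 = A·v_0 = (0, 6, 3).
v_2 = A·v_1 = (9, -18, -9).
v_3 = A·v_2 = (-45, 54, 9).

v_3 = (-45, 54, 9)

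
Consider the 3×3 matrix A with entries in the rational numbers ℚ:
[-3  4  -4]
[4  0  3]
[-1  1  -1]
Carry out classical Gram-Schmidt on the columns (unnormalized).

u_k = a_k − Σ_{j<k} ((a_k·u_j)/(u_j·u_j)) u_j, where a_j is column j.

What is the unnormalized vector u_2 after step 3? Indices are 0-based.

Step 1: u_0 = a_0 = (-3, 4, -1).
Step 2: u_1 = a_1 − (-1/2)·u_0 = (5/2, 2, 1/2).
Step 3: u_2 = a_2 − (25/26)·u_0 − (-3/7)·u_1 = (-4/91, 1/91, 16/91).

u_2 = (-4/91, 1/91, 16/91)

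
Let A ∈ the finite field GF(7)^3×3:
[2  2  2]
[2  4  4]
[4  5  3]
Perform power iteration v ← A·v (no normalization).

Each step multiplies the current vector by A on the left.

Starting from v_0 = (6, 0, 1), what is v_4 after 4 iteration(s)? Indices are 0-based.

v_4 = (1, 6, 1)

v_0 = (6, 0, 1).
v_1 = A·v_0 = (0, 2, 6).
v_2 = A·v_1 = (2, 4, 0).
v_3 = A·v_2 = (5, 6, 0).
v_4 = A·v_3 = (1, 6, 1).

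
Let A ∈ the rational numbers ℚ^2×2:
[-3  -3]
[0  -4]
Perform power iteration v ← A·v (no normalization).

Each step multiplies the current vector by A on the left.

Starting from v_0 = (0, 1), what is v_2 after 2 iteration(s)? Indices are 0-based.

v_2 = (21, 16)

v_0 = (0, 1).
v_1 = A·v_0 = (-3, -4).
v_2 = A·v_1 = (21, 16).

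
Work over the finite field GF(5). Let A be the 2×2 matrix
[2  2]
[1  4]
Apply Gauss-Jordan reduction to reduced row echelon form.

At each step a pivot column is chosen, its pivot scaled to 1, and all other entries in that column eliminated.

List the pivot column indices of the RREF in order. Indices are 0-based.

pivot columns: 0, 1

[1] R0 /= 2  ⇒  (1, 1)
     R1 -= 1·R0  ⇒  (0, 3)
[2] R1 /= 3  ⇒  (0, 1)
     R0 -= 1·R1  ⇒  (1, 0)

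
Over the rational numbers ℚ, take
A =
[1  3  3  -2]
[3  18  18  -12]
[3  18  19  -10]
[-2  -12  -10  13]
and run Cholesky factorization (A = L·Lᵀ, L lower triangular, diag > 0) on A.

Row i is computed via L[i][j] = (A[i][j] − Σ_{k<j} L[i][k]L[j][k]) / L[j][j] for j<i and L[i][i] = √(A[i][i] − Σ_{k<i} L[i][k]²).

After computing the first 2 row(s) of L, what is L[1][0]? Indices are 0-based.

L[1][0] = 3

Step 1: L[0][0] = √(1) = 1.
  L[1][0] = (3) / L[0][0] = 3.
Step 2: L[1][1] = √(9) = 3.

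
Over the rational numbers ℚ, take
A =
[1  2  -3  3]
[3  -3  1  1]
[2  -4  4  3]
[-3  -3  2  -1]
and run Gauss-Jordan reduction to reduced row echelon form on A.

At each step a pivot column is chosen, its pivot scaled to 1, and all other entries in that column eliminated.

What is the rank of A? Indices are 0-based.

rank = 4

[1] R0 /= 1  ⇒  (1, 2, -3, 3)
     R1 -= 3·R0  ⇒  (0, -9, 10, -8)
     R2 -= 2·R0  ⇒  (0, -8, 10, -3)
     R3 -= -3·R0  ⇒  (0, 3, -7, 8)
[2] R1 /= -9  ⇒  (0, 1, -10/9, 8/9)
     R0 -= 2·R1  ⇒  (1, 0, -7/9, 11/9)
     R2 -= -8·R1  ⇒  (0, 0, 10/9, 37/9)
     R3 -= 3·R1  ⇒  (0, 0, -11/3, 16/3)
[3] R2 /= 10/9  ⇒  (0, 0, 1, 37/10)
     R0 -= -7/9·R2  ⇒  (1, 0, 0, 41/10)
     R1 -= -10/9·R2  ⇒  (0, 1, 0, 5)
     R3 -= -11/3·R2  ⇒  (0, 0, 0, 189/10)
[4] R3 /= 189/10  ⇒  (0, 0, 0, 1)
     R0 -= 41/10·R3  ⇒  (1, 0, 0, 0)
     R1 -= 5·R3  ⇒  (0, 1, 0, 0)
     R2 -= 37/10·R3  ⇒  (0, 0, 1, 0)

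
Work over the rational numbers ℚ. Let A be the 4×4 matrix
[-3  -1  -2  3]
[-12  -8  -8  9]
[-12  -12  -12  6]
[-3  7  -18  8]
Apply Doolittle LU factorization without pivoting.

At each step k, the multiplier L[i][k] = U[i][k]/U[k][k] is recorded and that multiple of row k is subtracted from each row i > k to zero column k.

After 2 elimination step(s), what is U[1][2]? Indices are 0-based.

Step 1: pivot at (0,0) is -3.
  row1 ← row1 − (4)·row0  ⇒  L[1][0]=4, U row1=(0, -4, 0, -3)
  row2 ← row2 − (4)·row0  ⇒  L[2][0]=4, U row2=(0, -8, -4, -6)
  row3 ← row3 − (1)·row0  ⇒  L[3][0]=1, U row3=(0, 8, -16, 5)
Step 2: pivot at (1,1) is -4.
  row2 ← row2 − (2)·row1  ⇒  L[2][1]=2, U row2=(0, 0, -4, 0)
  row3 ← row3 − (-2)·row1  ⇒  L[3][1]=-2, U row3=(0, 0, -16, -1)

U[1][2] = 0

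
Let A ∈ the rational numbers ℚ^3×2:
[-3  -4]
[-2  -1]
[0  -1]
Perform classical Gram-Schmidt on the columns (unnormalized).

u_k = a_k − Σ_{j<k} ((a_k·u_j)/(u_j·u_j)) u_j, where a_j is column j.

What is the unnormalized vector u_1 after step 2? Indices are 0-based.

u_1 = (-10/13, 15/13, -1)

Step 1: u_0 = a_0 = (-3, -2, 0).
Step 2: u_1 = a_1 − (14/13)·u_0 = (-10/13, 15/13, -1).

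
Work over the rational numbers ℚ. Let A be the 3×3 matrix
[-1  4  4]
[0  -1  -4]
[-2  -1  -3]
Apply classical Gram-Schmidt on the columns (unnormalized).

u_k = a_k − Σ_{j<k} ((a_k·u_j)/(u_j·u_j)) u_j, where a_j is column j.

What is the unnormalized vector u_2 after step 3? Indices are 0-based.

u_2 = (-25/43, -225/86, 25/86)

Step 1: u_0 = a_0 = (-1, 0, -2).
Step 2: u_1 = a_1 − (-2/5)·u_0 = (18/5, -1, -9/5).
Step 3: u_2 = a_2 − (2/5)·u_0 − (119/86)·u_1 = (-25/43, -225/86, 25/86).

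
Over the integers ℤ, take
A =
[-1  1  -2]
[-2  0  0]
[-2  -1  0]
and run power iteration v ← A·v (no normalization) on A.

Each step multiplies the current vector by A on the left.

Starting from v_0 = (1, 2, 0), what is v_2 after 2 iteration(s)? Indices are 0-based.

v_0 = (1, 2, 0).
v_1 = A·v_0 = (1, -2, -4).
v_2 = A·v_1 = (5, -2, 0).

v_2 = (5, -2, 0)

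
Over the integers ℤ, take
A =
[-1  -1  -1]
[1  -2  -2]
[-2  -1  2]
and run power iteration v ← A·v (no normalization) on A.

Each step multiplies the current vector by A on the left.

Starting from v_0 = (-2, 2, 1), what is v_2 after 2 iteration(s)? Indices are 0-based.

v_2 = (5, 7, 18)

v_0 = (-2, 2, 1).
v_1 = A·v_0 = (-1, -8, 4).
v_2 = A·v_1 = (5, 7, 18).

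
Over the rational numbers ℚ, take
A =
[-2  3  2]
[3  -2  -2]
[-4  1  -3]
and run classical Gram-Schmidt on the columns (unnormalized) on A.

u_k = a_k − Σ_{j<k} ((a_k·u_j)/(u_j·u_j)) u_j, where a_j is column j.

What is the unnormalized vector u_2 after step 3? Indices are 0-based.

u_2 = (-5/6, -5/3, -5/6)

Step 1: u_0 = a_0 = (-2, 3, -4).
Step 2: u_1 = a_1 − (-16/29)·u_0 = (55/29, -10/29, -35/29).
Step 3: u_2 = a_2 − (2/29)·u_0 − (47/30)·u_1 = (-5/6, -5/3, -5/6).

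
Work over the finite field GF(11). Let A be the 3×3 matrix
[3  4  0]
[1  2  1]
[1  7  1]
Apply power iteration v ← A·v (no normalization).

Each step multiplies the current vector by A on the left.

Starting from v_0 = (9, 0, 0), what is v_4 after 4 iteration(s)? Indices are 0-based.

v_4 = (5, 5, 8)

v_0 = (9, 0, 0).
v_1 = A·v_0 = (5, 9, 9).
v_2 = A·v_1 = (7, 10, 0).
v_3 = A·v_2 = (6, 5, 0).
v_4 = A·v_3 = (5, 5, 8).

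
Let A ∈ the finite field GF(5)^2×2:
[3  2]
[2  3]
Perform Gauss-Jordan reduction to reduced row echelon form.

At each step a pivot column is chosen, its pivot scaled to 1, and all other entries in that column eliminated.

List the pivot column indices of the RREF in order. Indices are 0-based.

pivot columns: 0

pivot(0,0)=3: scale R0 → (1, 4)
  clear (1,0): R1 −= (2)R0 → (0, 0)
col 1: no nonzero at/below row 1; advance.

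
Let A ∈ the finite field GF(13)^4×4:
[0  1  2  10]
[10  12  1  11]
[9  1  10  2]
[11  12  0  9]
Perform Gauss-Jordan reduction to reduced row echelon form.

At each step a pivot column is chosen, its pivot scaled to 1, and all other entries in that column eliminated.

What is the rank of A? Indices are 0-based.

rank = 4

step 1: exchange rows 0,1
step 1: normalize row 0 (÷10) = (1, 9, 4, 5)
  row 2: subtract 9×row0 = (0, 11, 0, 9)
  row 3: subtract 11×row0 = (0, 4, 8, 6)
step 2: normalize row 1 (÷1) = (0, 1, 2, 10)
  row 0: subtract 9×row1 = (1, 0, 12, 6)
  row 2: subtract 11×row1 = (0, 0, 4, 3)
  row 3: subtract 4×row1 = (0, 0, 0, 5)
step 3: normalize row 2 (÷4) = (0, 0, 1, 4)
  row 0: subtract 12×row2 = (1, 0, 0, 10)
  row 1: subtract 2×row2 = (0, 1, 0, 2)
step 4: normalize row 3 (÷5) = (0, 0, 0, 1)
  row 0: subtract 10×row3 = (1, 0, 0, 0)
  row 1: subtract 2×row3 = (0, 1, 0, 0)
  row 2: subtract 4×row3 = (0, 0, 1, 0)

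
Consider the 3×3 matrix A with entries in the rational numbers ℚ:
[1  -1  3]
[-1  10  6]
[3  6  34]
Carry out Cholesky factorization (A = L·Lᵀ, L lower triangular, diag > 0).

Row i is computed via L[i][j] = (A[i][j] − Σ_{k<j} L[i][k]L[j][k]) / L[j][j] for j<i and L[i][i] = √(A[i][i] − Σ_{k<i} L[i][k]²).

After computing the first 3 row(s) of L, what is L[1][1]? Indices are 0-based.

Step 1: L[0][0] = √(1) = 1.
  L[1][0] = (-1) / L[0][0] = -1.
Step 2: L[1][1] = √(9) = 3.
  L[2][0] = (3) / L[0][0] = 3.
  L[2][1] = (9) / L[1][1] = 3.
Step 3: L[2][2] = √(16) = 4.

L[1][1] = 3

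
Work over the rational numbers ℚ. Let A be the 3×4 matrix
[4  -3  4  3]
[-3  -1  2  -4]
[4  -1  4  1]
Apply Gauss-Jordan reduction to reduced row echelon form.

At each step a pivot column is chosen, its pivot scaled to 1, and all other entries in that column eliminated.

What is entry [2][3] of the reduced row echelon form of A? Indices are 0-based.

M[2][3] = -1

pivot(0,0)=4: scale R0 → (1, -3/4, 1, 3/4)
  clear (1,0): R1 −= (-3)R0 → (0, -13/4, 5, -7/4)
  clear (2,0): R2 −= (4)R0 → (0, 2, 0, -2)
pivot(1,1)=-13/4: scale R1 → (0, 1, -20/13, 7/13)
  clear (0,1): R0 −= (-3/4)R1 → (1, 0, -2/13, 15/13)
  clear (2,1): R2 −= (2)R1 → (0, 0, 40/13, -40/13)
pivot(2,2)=40/13: scale R2 → (0, 0, 1, -1)
  clear (0,2): R0 −= (-2/13)R2 → (1, 0, 0, 1)
  clear (1,2): R1 −= (-20/13)R2 → (0, 1, 0, -1)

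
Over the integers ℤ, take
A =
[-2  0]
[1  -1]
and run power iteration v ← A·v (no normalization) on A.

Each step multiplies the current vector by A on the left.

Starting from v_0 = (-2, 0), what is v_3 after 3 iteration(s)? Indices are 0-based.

v_0 = (-2, 0).
v_1 = A·v_0 = (4, -2).
v_2 = A·v_1 = (-8, 6).
v_3 = A·v_2 = (16, -14).

v_3 = (16, -14)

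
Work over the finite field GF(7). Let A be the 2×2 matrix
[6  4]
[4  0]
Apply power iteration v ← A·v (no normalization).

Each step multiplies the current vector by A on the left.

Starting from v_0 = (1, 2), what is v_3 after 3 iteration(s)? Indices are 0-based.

v_3 = (5, 1)

v_0 = (1, 2).
v_1 = A·v_0 = (0, 4).
v_2 = A·v_1 = (2, 0).
v_3 = A·v_2 = (5, 1).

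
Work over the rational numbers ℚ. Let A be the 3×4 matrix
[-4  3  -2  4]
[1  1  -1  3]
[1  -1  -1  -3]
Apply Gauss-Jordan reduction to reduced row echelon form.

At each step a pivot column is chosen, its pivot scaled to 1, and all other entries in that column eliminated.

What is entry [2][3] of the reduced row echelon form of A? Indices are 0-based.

M[2][3] = 5/6

[1] R0 /= -4  ⇒  (1, -3/4, 1/2, -1)
     R1 -= 1·R0  ⇒  (0, 7/4, -3/2, 4)
     R2 -= 1·R0  ⇒  (0, -1/4, -3/2, -2)
[2] R1 /= 7/4  ⇒  (0, 1, -6/7, 16/7)
     R0 -= -3/4·R1  ⇒  (1, 0, -1/7, 5/7)
     R2 -= -1/4·R1  ⇒  (0, 0, -12/7, -10/7)
[3] R2 /= -12/7  ⇒  (0, 0, 1, 5/6)
     R0 -= -1/7·R2  ⇒  (1, 0, 0, 5/6)
     R1 -= -6/7·R2  ⇒  (0, 1, 0, 3)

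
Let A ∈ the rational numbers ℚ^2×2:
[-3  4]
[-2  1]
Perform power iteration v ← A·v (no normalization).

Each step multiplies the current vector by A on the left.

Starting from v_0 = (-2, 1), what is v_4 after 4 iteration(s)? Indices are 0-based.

v_0 = (-2, 1).
v_1 = A·v_0 = (10, 5).
v_2 = A·v_1 = (-10, -15).
v_3 = A·v_2 = (-30, 5).
v_4 = A·v_3 = (110, 65).

v_4 = (110, 65)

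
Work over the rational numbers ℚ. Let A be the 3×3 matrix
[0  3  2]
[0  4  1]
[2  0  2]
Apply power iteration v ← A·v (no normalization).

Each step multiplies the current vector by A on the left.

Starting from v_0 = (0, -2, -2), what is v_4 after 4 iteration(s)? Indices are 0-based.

v_4 = (-876, -948, -640)

v_0 = (0, -2, -2).
v_1 = A·v_0 = (-10, -10, -4).
v_2 = A·v_1 = (-38, -44, -28).
v_3 = A·v_2 = (-188, -204, -132).
v_4 = A·v_3 = (-876, -948, -640).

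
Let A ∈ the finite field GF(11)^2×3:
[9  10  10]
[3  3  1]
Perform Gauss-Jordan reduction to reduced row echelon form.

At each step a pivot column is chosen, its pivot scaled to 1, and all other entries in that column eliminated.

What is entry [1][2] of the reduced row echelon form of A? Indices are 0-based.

step 1: normalize row 0 (÷9) = (1, 6, 6)
  row 1: subtract 3×row0 = (0, 7, 5)
step 2: normalize row 1 (÷7) = (0, 1, 7)
  row 0: subtract 6×row1 = (1, 0, 8)

M[1][2] = 7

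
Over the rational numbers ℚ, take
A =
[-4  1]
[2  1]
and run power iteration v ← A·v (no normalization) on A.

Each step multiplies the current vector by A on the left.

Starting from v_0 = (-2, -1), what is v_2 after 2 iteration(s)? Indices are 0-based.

v_0 = (-2, -1).
v_1 = A·v_0 = (7, -5).
v_2 = A·v_1 = (-33, 9).

v_2 = (-33, 9)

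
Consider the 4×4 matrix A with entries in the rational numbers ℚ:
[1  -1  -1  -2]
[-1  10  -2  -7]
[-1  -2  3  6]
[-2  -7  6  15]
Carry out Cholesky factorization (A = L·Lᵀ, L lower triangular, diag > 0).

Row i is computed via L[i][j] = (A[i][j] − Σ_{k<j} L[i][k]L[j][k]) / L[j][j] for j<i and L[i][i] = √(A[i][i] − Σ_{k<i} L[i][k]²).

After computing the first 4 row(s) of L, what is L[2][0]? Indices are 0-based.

Step 1: L[0][0] = √(1) = 1.
  L[1][0] = (-1) / L[0][0] = -1.
Step 2: L[1][1] = √(9) = 3.
  L[2][0] = (-1) / L[0][0] = -1.
  L[2][1] = (-3) / L[1][1] = -1.
Step 3: L[2][2] = √(1) = 1.
  L[3][0] = (-2) / L[0][0] = -2.
  L[3][1] = (-9) / L[1][1] = -3.
  L[3][2] = (1) / L[2][2] = 1.
Step 4: L[3][3] = √(1) = 1.

L[2][0] = -1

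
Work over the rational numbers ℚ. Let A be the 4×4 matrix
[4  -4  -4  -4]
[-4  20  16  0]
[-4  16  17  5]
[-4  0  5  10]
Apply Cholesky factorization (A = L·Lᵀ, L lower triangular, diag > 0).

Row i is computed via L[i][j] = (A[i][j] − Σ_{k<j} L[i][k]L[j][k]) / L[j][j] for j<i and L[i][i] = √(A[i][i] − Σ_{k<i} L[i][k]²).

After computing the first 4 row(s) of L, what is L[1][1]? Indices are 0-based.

L[1][1] = 4

Step 1: L[0][0] = √(4) = 2.
  L[1][0] = (-4) / L[0][0] = -2.
Step 2: L[1][1] = √(16) = 4.
  L[2][0] = (-4) / L[0][0] = -2.
  L[2][1] = (12) / L[1][1] = 3.
Step 3: L[2][2] = √(4) = 2.
  L[3][0] = (-4) / L[0][0] = -2.
  L[3][1] = (-4) / L[1][1] = -1.
  L[3][2] = (4) / L[2][2] = 2.
Step 4: L[3][3] = √(1) = 1.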